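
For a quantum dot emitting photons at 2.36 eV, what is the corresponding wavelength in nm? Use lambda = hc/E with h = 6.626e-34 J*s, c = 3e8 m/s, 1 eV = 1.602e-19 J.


Convert energy: E = 2.36 eV = 2.36 * 1.602e-19 = 3.78072e-19 J
lambda = h*c / E = 6.626e-34 * 3e8 / 3.78072e-19
lambda = 5.25773e-07 m = 525.8 nm

525.8


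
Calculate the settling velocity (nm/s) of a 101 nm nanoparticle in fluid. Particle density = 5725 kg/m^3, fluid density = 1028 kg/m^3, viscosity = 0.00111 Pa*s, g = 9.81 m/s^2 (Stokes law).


Radius R = 101/2 nm = 5.05e-08 m
Density difference = 5725 - 1028 = 4697 kg/m^3
v = 2 * R^2 * (rho_p - rho_f) * g / (9 * eta)
v = 2 * (5.05e-08)^2 * 4697 * 9.81 / (9 * 0.00111)
v = 2.35254e-08 m/s = 23.5254 nm/s

23.5254


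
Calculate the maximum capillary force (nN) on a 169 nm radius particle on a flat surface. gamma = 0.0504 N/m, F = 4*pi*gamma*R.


Convert radius: R = 169 nm = 1.69e-07 m
F = 4 * pi * gamma * R
F = 4 * pi * 0.0504 * 1.69e-07
F = 1.07035e-07 N = 107.0353 nN

107.0353


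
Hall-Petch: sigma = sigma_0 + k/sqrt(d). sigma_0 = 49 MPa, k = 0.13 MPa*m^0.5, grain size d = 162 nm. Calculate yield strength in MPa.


d = 162 nm = 1.62e-07 m
sqrt(d) = 0.0004024922
Hall-Petch contribution = k / sqrt(d) = 0.13 / 0.0004024922 = 323.0 MPa
sigma = sigma_0 + k/sqrt(d) = 49 + 323.0 = 372.0 MPa

372.0


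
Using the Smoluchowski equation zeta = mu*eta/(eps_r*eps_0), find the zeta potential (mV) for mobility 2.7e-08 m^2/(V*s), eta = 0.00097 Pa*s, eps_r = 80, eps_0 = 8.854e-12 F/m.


Smoluchowski equation: zeta = mu * eta / (eps_r * eps_0)
zeta = 2.7e-08 * 0.00097 / (80 * 8.854e-12)
zeta = 0.036975 V = 36.97 mV

36.97


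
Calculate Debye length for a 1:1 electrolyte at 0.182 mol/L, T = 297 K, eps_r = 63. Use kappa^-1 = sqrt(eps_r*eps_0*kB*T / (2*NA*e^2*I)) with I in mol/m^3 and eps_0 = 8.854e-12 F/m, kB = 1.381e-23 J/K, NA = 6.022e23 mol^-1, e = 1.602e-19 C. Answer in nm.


Ionic strength I = 0.182 * 1^2 * 1000 = 182 mol/m^3
kappa^-1 = sqrt(63 * 8.854e-12 * 1.381e-23 * 297 / (2 * 6.022e23 * (1.602e-19)^2 * 182))
kappa^-1 = 0.638 nm

0.638


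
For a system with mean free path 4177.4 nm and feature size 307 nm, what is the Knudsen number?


Knudsen number Kn = lambda / L
Kn = 4177.4 / 307
Kn = 13.6072

13.6072


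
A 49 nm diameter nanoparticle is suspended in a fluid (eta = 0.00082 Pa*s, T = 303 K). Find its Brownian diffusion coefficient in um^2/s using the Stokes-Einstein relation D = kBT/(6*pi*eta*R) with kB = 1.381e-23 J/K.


Radius R = 49/2 = 24.5 nm = 2.45e-08 m
D = kB*T / (6*pi*eta*R)
D = 1.381e-23 * 303 / (6 * pi * 0.00082 * 2.45e-08)
D = 1.10498e-11 m^2/s = 11.05 um^2/s

11.05


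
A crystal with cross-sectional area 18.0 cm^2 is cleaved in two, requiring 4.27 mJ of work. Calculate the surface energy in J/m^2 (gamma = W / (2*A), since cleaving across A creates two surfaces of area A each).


Convert: A = 18.0 cm^2 = 0.0018 m^2, W = 4.27 mJ = 0.00427 J
Cleaving exposes two faces of area A, so total new surface = 2*A and gamma = W / (2*A)
gamma = 0.00427 / (2 * 0.0018)
gamma = 1.186 J/m^2

1.186


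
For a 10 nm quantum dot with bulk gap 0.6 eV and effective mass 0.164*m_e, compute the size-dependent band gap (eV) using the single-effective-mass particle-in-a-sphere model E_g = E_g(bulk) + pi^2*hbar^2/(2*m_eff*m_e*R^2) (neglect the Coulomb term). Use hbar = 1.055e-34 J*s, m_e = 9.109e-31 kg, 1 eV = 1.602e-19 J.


Radius R = 10/2 nm = 5e-09 m
Confinement energy dE = pi^2 * hbar^2 / (2 * m_eff * m_e * R^2)
dE = pi^2 * (1.055e-34)^2 / (2 * 0.164 * 9.109e-31 * (5e-09)^2) J, divided by 1.602e-19 J/eV
dE = 0.0918 eV
Total band gap = E_g(bulk) + dE = 0.6 + 0.0918 = 0.6918 eV

0.6918


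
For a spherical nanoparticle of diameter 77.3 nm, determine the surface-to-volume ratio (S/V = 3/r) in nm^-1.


Radius r = 77.3/2 = 38.65 nm
S/V = 3 / r = 3 / 38.65
S/V = 0.0776 nm^-1

0.0776


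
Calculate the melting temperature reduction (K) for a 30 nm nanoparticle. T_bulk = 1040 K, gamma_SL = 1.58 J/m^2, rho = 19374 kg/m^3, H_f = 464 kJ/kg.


Radius R = 30/2 = 15 nm = 1.5e-08 m
Convert H_f = 464 kJ/kg = 464000 J/kg
dT = 2 * gamma_SL * T_bulk / (rho * H_f * R)
dT = 2 * 1.58 * 1040 / (19374 * 464000 * 1.5e-08)
dT = 24.4 K

24.4


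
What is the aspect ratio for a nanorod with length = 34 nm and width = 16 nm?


Aspect ratio AR = length / diameter
AR = 34 / 16
AR = 2.12

2.12


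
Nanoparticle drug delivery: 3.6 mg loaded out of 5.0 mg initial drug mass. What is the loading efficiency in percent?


Drug loading efficiency = (drug loaded / drug initial) * 100
DLE = 3.6 / 5.0 * 100
DLE = 0.72 * 100
DLE = 72.0%

72.0


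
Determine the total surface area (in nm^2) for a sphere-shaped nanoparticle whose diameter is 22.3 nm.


Radius r = 22.3/2 = 11.15 nm
Surface area SA = 4 * pi * r^2
SA = 4 * pi * (11.15)^2
SA = 1562.28 nm^2

1562.28


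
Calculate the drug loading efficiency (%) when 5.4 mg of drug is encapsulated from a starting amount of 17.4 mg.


Drug loading efficiency = (drug loaded / drug initial) * 100
DLE = 5.4 / 17.4 * 100
DLE = 0.3103 * 100
DLE = 31.03%

31.03


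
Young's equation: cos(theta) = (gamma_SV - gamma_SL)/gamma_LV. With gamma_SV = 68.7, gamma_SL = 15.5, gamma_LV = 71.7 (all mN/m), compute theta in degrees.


cos(theta) = (gamma_SV - gamma_SL) / gamma_LV
cos(theta) = (68.7 - 15.5) / 71.7
cos(theta) = 0.74198
theta = arccos(0.74198) = 42.1 degrees

42.1


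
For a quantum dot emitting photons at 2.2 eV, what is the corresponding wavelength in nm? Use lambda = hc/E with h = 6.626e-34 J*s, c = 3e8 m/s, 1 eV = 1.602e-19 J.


Convert energy: E = 2.2 eV = 2.2 * 1.602e-19 = 3.5244e-19 J
lambda = h*c / E = 6.626e-34 * 3e8 / 3.5244e-19
lambda = 5.64011e-07 m = 564.0 nm

564.0


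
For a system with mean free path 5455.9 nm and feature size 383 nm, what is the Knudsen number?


Knudsen number Kn = lambda / L
Kn = 5455.9 / 383
Kn = 14.2452

14.2452


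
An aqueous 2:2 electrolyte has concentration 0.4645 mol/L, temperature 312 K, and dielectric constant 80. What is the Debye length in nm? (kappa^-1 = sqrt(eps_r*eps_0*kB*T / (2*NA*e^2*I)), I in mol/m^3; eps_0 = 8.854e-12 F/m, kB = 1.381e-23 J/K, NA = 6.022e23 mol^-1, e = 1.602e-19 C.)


Ionic strength I = 0.4645 * 2^2 * 1000 = 1858 mol/m^3
kappa^-1 = sqrt(80 * 8.854e-12 * 1.381e-23 * 312 / (2 * 6.022e23 * (1.602e-19)^2 * 1858))
kappa^-1 = 0.231 nm

0.231


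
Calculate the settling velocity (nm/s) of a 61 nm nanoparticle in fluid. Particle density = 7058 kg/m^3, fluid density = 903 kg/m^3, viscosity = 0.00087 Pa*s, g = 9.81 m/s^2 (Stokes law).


Radius R = 61/2 nm = 3.05e-08 m
Density difference = 7058 - 903 = 6155 kg/m^3
v = 2 * R^2 * (rho_p - rho_f) * g / (9 * eta)
v = 2 * (3.05e-08)^2 * 6155 * 9.81 / (9 * 0.00087)
v = 1.43471e-08 m/s = 14.3471 nm/s

14.3471


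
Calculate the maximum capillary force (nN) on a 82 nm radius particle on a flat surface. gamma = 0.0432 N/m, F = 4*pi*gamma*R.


Convert radius: R = 82 nm = 8.2e-08 m
F = 4 * pi * gamma * R
F = 4 * pi * 0.0432 * 8.2e-08
F = 4.45151e-08 N = 44.5151 nN

44.5151


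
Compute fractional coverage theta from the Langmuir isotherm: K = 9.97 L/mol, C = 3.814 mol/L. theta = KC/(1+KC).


Langmuir isotherm: theta = K*C / (1 + K*C)
K*C = 9.97 * 3.814 = 38.02558
theta = 38.02558 / (1 + 38.02558) = 38.02558 / 39.02558
theta = 0.9744

0.9744


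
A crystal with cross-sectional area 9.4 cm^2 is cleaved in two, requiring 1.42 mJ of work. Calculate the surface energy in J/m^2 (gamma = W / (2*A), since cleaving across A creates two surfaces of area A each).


Convert: A = 9.4 cm^2 = 0.00094 m^2, W = 1.42 mJ = 0.00142 J
Cleaving exposes two faces of area A, so total new surface = 2*A and gamma = W / (2*A)
gamma = 0.00142 / (2 * 0.00094)
gamma = 0.755 J/m^2

0.755


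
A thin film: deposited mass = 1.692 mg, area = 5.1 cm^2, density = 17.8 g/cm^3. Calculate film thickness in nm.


Convert: m = 1.692 mg = 1.6920e-06 kg, A = 5.1 cm^2 = 5.1000e-04 m^2, rho = 17.8 g/cm^3 = 17800 kg/m^3
t = m / (A * rho)
t = 1.6920e-06 / (5.1000e-04 * 17800)
t = 1.8638e-07 m = 186.4 nm

186.4


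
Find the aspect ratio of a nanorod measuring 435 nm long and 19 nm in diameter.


Aspect ratio AR = length / diameter
AR = 435 / 19
AR = 22.89

22.89


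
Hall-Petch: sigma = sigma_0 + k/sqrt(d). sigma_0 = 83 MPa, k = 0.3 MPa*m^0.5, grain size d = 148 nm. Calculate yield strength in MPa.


d = 148 nm = 1.48e-07 m
sqrt(d) = 0.0003847077
Hall-Petch contribution = k / sqrt(d) = 0.3 / 0.0003847077 = 779.8 MPa
sigma = sigma_0 + k/sqrt(d) = 83 + 779.8 = 862.8 MPa

862.8


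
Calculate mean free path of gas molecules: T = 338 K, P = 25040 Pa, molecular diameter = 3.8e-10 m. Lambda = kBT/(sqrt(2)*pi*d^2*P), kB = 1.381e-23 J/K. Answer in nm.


Mean free path: lambda = kB*T / (sqrt(2) * pi * d^2 * P)
lambda = 1.381e-23 * 338 / (sqrt(2) * pi * (3.8e-10)^2 * 25040)
lambda = 2.90565e-07 m
lambda = 290.57 nm

290.57


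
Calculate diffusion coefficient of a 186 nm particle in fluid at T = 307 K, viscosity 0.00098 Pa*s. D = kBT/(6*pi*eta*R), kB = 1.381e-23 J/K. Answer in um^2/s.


Radius R = 186/2 = 93 nm = 9.3e-08 m
D = kB*T / (6*pi*eta*R)
D = 1.381e-23 * 307 / (6 * pi * 0.00098 * 9.3e-08)
D = 2.46787e-12 m^2/s = 2.468 um^2/s

2.468


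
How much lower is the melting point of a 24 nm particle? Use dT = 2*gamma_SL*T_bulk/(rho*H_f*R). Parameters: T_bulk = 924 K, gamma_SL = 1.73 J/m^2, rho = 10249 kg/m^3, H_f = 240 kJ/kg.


Radius R = 24/2 = 12 nm = 1.2e-08 m
Convert H_f = 240 kJ/kg = 240000 J/kg
dT = 2 * gamma_SL * T_bulk / (rho * H_f * R)
dT = 2 * 1.73 * 924 / (10249 * 240000 * 1.2e-08)
dT = 108.3 K

108.3


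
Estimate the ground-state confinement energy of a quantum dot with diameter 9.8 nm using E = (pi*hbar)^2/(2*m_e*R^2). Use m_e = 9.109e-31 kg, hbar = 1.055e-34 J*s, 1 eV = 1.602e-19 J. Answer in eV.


Radius R = 9.8/2 = 4.9 nm = 4.9e-09 m
E = (pi * 1.055e-34)^2 / (2 * 9.109e-31 * (4.9e-09)^2)
E(J) = 2.51138e-21
E = E(J) / 1.602e-19 = 0.0157 eV

0.0157


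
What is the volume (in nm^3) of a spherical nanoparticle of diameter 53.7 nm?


Radius r = 53.7/2 = 26.85 nm
Volume V = (4/3) * pi * r^3
V = (4/3) * pi * (26.85)^3
V = 81081.44 nm^3

81081.44


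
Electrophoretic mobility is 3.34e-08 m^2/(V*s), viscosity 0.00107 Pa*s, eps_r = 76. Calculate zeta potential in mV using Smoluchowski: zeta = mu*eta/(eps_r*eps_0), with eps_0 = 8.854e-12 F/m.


Smoluchowski equation: zeta = mu * eta / (eps_r * eps_0)
zeta = 3.34e-08 * 0.00107 / (76 * 8.854e-12)
zeta = 0.05311 V = 53.11 mV

53.11


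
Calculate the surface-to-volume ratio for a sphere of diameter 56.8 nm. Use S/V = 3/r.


Radius r = 56.8/2 = 28.4 nm
S/V = 3 / r = 3 / 28.4
S/V = 0.1056 nm^-1

0.1056


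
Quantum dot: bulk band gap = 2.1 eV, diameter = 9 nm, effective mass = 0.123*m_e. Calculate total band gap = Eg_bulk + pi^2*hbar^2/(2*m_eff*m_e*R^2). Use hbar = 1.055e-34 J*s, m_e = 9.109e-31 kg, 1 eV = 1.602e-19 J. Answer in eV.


Radius R = 9/2 nm = 4.5e-09 m
Confinement energy dE = pi^2 * hbar^2 / (2 * m_eff * m_e * R^2)
dE = pi^2 * (1.055e-34)^2 / (2 * 0.123 * 9.109e-31 * (4.5e-09)^2) J, divided by 1.602e-19 J/eV
dE = 0.1511 eV
Total band gap = E_g(bulk) + dE = 2.1 + 0.1511 = 2.2511 eV

2.2511


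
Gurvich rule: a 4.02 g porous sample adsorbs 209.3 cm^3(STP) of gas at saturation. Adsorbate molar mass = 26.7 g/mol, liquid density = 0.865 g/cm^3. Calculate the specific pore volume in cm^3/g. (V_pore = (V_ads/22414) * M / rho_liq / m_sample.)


Moles adsorbed n = V_ads / 22414 = 209.3 / 22414 = 9.337914e-03 mol
Liquid volume V_liq = n * M / rho_liq = 9.337914e-03 * 26.7 / 0.865 = 0.28823 cm^3
Specific pore volume V_pore = V_liq / m_sample = 0.28823 / 4.02
V_pore = 0.0717 cm^3/g

0.0717


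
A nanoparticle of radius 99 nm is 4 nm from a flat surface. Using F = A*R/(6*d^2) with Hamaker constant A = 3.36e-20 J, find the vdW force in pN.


Convert to SI: R = 99 nm = 9.9e-08 m, d = 4 nm = 4e-09 m
F = A * R / (6 * d^2)
F = 3.36e-20 * 9.9e-08 / (6 * (4e-09)^2)
F = 3.465e-11 N = 34.65 pN

34.65


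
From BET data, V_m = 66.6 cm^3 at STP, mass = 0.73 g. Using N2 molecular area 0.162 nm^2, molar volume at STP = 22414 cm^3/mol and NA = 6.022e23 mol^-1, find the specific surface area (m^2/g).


Number of moles in monolayer = V_m / 22414 = 66.6 / 22414 = 0.00297136
Number of molecules = moles * NA = 0.00297136 * 6.022e23
SA = molecules * sigma / mass
SA = (66.6 / 22414) * 6.022e23 * 0.162e-18 / 0.73
SA = 397.1 m^2/g

397.1


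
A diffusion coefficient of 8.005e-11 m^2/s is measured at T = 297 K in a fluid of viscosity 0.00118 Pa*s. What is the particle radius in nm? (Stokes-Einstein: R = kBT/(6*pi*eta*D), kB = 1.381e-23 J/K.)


Stokes-Einstein: R = kB*T / (6*pi*eta*D)
R = 1.381e-23 * 297 / (6 * pi * 0.00118 * 8.005e-11)
R = 2.30359e-09 m = 2.3 nm

2.3


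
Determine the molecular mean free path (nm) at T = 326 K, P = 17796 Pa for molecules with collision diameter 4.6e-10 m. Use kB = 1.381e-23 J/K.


Mean free path: lambda = kB*T / (sqrt(2) * pi * d^2 * P)
lambda = 1.381e-23 * 326 / (sqrt(2) * pi * (4.6e-10)^2 * 17796)
lambda = 2.69097e-07 m
lambda = 269.1 nm

269.1


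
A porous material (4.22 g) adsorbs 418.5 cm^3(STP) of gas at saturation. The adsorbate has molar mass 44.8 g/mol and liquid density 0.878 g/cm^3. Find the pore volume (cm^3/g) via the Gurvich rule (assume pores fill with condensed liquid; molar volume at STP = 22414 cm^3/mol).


Moles adsorbed n = V_ads / 22414 = 418.5 / 22414 = 1.867137e-02 mol
Liquid volume V_liq = n * M / rho_liq = 1.867137e-02 * 44.8 / 0.878 = 0.95271 cm^3
Specific pore volume V_pore = V_liq / m_sample = 0.95271 / 4.22
V_pore = 0.2258 cm^3/g

0.2258


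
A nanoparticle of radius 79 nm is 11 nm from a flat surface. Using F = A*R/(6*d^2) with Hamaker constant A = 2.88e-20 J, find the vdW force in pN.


Convert to SI: R = 79 nm = 7.9e-08 m, d = 11 nm = 1.1e-08 m
F = A * R / (6 * d^2)
F = 2.88e-20 * 7.9e-08 / (6 * (1.1e-08)^2)
F = 3.13388e-12 N = 3.134 pN

3.134


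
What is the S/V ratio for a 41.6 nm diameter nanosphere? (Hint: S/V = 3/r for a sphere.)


Radius r = 41.6/2 = 20.8 nm
S/V = 3 / r = 3 / 20.8
S/V = 0.1442 nm^-1

0.1442


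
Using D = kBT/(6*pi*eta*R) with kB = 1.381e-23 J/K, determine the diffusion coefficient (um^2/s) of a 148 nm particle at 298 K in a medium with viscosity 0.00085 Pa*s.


Radius R = 148/2 = 74 nm = 7.4e-08 m
D = kB*T / (6*pi*eta*R)
D = 1.381e-23 * 298 / (6 * pi * 0.00085 * 7.4e-08)
D = 3.47103e-12 m^2/s = 3.471 um^2/s

3.471


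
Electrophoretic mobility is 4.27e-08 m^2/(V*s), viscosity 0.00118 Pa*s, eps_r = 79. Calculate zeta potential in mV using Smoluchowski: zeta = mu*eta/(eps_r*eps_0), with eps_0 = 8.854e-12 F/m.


Smoluchowski equation: zeta = mu * eta / (eps_r * eps_0)
zeta = 4.27e-08 * 0.00118 / (79 * 8.854e-12)
zeta = 0.072035 V = 72.03 mV

72.03


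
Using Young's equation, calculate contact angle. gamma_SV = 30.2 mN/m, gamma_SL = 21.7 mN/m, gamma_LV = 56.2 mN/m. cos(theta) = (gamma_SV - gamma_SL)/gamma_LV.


cos(theta) = (gamma_SV - gamma_SL) / gamma_LV
cos(theta) = (30.2 - 21.7) / 56.2
cos(theta) = 0.151246
theta = arccos(0.151246) = 81.3 degrees

81.3


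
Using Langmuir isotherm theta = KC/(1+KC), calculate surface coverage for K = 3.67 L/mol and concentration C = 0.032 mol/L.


Langmuir isotherm: theta = K*C / (1 + K*C)
K*C = 3.67 * 0.032 = 0.11744
theta = 0.11744 / (1 + 0.11744) = 0.11744 / 1.11744
theta = 0.1051

0.1051


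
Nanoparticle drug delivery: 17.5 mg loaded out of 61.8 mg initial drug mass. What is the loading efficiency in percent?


Drug loading efficiency = (drug loaded / drug initial) * 100
DLE = 17.5 / 61.8 * 100
DLE = 0.2832 * 100
DLE = 28.32%

28.32


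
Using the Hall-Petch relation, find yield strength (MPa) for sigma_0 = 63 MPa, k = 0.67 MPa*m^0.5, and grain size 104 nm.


d = 104 nm = 1.04e-07 m
sqrt(d) = 0.0003224903
Hall-Petch contribution = k / sqrt(d) = 0.67 / 0.0003224903 = 2077.6 MPa
sigma = sigma_0 + k/sqrt(d) = 63 + 2077.6 = 2140.6 MPa

2140.6


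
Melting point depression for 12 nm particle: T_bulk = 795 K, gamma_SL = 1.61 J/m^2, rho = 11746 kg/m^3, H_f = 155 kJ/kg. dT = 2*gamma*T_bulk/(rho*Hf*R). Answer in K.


Radius R = 12/2 = 6 nm = 6e-09 m
Convert H_f = 155 kJ/kg = 155000 J/kg
dT = 2 * gamma_SL * T_bulk / (rho * H_f * R)
dT = 2 * 1.61 * 795 / (11746 * 155000 * 6e-09)
dT = 234.3 K

234.3


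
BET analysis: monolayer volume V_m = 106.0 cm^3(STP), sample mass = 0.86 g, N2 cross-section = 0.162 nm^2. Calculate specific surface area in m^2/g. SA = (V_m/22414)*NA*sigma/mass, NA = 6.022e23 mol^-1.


Number of moles in monolayer = V_m / 22414 = 106.0 / 22414 = 0.00472919
Number of molecules = moles * NA = 0.00472919 * 6.022e23
SA = molecules * sigma / mass
SA = (106.0 / 22414) * 6.022e23 * 0.162e-18 / 0.86
SA = 536.5 m^2/g

536.5


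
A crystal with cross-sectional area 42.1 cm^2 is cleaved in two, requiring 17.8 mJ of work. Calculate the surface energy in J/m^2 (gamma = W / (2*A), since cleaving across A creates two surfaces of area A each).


Convert: A = 42.1 cm^2 = 0.00421 m^2, W = 17.8 mJ = 0.0178 J
Cleaving exposes two faces of area A, so total new surface = 2*A and gamma = W / (2*A)
gamma = 0.0178 / (2 * 0.00421)
gamma = 2.114 J/m^2

2.114


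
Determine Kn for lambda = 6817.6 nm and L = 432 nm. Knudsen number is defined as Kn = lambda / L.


Knudsen number Kn = lambda / L
Kn = 6817.6 / 432
Kn = 15.7815

15.7815


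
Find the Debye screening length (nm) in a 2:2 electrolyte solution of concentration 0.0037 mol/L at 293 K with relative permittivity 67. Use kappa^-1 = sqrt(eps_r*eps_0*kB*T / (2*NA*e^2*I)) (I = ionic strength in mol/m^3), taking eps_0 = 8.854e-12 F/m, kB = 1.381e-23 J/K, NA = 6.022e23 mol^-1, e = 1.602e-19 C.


Ionic strength I = 0.0037 * 2^2 * 1000 = 14.8 mol/m^3
kappa^-1 = sqrt(67 * 8.854e-12 * 1.381e-23 * 293 / (2 * 6.022e23 * (1.602e-19)^2 * 14.8))
kappa^-1 = 2.291 nm

2.291


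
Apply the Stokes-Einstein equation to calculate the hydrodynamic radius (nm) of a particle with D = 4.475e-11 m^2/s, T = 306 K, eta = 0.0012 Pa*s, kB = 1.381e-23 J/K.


Stokes-Einstein: R = kB*T / (6*pi*eta*D)
R = 1.381e-23 * 306 / (6 * pi * 0.0012 * 4.475e-11)
R = 4.17484e-09 m = 4.17 nm

4.17


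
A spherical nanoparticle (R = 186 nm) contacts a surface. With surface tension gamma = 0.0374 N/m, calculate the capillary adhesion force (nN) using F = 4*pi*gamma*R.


Convert radius: R = 186 nm = 1.86e-07 m
F = 4 * pi * gamma * R
F = 4 * pi * 0.0374 * 1.86e-07
F = 8.74167e-08 N = 87.4167 nN

87.4167


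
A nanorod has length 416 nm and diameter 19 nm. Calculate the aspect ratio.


Aspect ratio AR = length / diameter
AR = 416 / 19
AR = 21.89

21.89


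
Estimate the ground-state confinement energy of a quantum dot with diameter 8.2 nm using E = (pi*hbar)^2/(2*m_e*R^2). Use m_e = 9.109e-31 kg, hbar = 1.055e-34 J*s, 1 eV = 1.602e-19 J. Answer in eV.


Radius R = 8.2/2 = 4.1 nm = 4.1e-09 m
E = (pi * 1.055e-34)^2 / (2 * 9.109e-31 * (4.1e-09)^2)
E(J) = 3.58704e-21
E = E(J) / 1.602e-19 = 0.0224 eV

0.0224


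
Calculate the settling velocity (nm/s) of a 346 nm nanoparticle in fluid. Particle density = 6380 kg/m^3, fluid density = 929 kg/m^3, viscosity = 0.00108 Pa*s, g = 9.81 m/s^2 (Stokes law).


Radius R = 346/2 nm = 1.73e-07 m
Density difference = 6380 - 929 = 5451 kg/m^3
v = 2 * R^2 * (rho_p - rho_f) * g / (9 * eta)
v = 2 * (1.73e-07)^2 * 5451 * 9.81 / (9 * 0.00108)
v = 3.29307e-07 m/s = 329.3071 nm/s

329.3071


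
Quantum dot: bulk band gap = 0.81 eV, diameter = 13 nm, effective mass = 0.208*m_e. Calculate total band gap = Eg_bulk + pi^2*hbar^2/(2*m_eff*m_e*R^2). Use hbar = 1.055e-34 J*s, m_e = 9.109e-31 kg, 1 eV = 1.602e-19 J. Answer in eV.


Radius R = 13/2 nm = 6.5e-09 m
Confinement energy dE = pi^2 * hbar^2 / (2 * m_eff * m_e * R^2)
dE = pi^2 * (1.055e-34)^2 / (2 * 0.208 * 9.109e-31 * (6.5e-09)^2) J, divided by 1.602e-19 J/eV
dE = 0.0428 eV
Total band gap = E_g(bulk) + dE = 0.81 + 0.0428 = 0.8528 eV

0.8528


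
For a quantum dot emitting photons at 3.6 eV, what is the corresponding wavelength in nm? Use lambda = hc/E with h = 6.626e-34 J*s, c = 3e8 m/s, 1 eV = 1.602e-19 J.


Convert energy: E = 3.6 eV = 3.6 * 1.602e-19 = 5.7672e-19 J
lambda = h*c / E = 6.626e-34 * 3e8 / 5.7672e-19
lambda = 3.44673e-07 m = 344.7 nm

344.7


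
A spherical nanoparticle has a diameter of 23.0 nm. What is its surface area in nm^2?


Radius r = 23.0/2 = 11.5 nm
Surface area SA = 4 * pi * r^2
SA = 4 * pi * (11.5)^2
SA = 1661.9 nm^2

1661.9


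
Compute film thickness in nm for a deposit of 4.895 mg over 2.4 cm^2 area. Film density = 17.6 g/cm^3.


Convert: m = 4.895 mg = 4.8950e-06 kg, A = 2.4 cm^2 = 2.4000e-04 m^2, rho = 17.6 g/cm^3 = 17600 kg/m^3
t = m / (A * rho)
t = 4.8950e-06 / (2.4000e-04 * 17600)
t = 1.1589e-06 m = 1158.9 nm

1158.9


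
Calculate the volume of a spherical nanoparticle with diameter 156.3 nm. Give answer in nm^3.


Radius r = 156.3/2 = 78.15 nm
Volume V = (4/3) * pi * r^3
V = (4/3) * pi * (78.15)^3
V = 1999288.91 nm^3

1999288.91


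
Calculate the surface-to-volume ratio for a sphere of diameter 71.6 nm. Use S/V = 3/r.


Radius r = 71.6/2 = 35.8 nm
S/V = 3 / r = 3 / 35.8
S/V = 0.0838 nm^-1

0.0838


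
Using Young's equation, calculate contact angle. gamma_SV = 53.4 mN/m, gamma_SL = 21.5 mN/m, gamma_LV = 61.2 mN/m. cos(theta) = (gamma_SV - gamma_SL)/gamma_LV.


cos(theta) = (gamma_SV - gamma_SL) / gamma_LV
cos(theta) = (53.4 - 21.5) / 61.2
cos(theta) = 0.521242
theta = arccos(0.521242) = 58.58 degrees

58.58


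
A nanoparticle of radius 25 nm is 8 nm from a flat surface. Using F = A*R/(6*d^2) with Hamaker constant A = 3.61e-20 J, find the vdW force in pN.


Convert to SI: R = 25 nm = 2.5e-08 m, d = 8 nm = 8e-09 m
F = A * R / (6 * d^2)
F = 3.61e-20 * 2.5e-08 / (6 * (8e-09)^2)
F = 2.35026e-12 N = 2.35 pN

2.35


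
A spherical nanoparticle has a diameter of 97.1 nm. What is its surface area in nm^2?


Radius r = 97.1/2 = 48.55 nm
Surface area SA = 4 * pi * r^2
SA = 4 * pi * (48.55)^2
SA = 29620.22 nm^2

29620.22


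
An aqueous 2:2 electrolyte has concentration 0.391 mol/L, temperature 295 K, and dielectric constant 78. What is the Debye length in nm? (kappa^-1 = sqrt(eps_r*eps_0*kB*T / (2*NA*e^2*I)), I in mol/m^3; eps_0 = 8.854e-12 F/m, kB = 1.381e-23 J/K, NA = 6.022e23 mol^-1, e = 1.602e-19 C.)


Ionic strength I = 0.391 * 2^2 * 1000 = 1564 mol/m^3
kappa^-1 = sqrt(78 * 8.854e-12 * 1.381e-23 * 295 / (2 * 6.022e23 * (1.602e-19)^2 * 1564))
kappa^-1 = 0.241 nm

0.241


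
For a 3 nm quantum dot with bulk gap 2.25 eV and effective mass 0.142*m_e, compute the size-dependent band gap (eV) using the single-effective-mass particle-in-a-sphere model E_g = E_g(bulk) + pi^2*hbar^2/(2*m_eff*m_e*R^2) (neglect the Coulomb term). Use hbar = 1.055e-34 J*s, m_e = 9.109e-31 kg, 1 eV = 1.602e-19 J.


Radius R = 3/2 nm = 1.5e-09 m
Confinement energy dE = pi^2 * hbar^2 / (2 * m_eff * m_e * R^2)
dE = pi^2 * (1.055e-34)^2 / (2 * 0.142 * 9.109e-31 * (1.5e-09)^2) J, divided by 1.602e-19 J/eV
dE = 1.1781 eV
Total band gap = E_g(bulk) + dE = 2.25 + 1.1781 = 3.4281 eV

3.4281


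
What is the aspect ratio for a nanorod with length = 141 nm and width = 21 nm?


Aspect ratio AR = length / diameter
AR = 141 / 21
AR = 6.71

6.71


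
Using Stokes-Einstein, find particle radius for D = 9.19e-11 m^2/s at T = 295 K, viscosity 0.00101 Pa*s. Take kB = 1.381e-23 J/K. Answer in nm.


Stokes-Einstein: R = kB*T / (6*pi*eta*D)
R = 1.381e-23 * 295 / (6 * pi * 0.00101 * 9.19e-11)
R = 2.32851e-09 m = 2.33 nm

2.33


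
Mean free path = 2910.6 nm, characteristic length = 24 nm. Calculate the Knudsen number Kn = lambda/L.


Knudsen number Kn = lambda / L
Kn = 2910.6 / 24
Kn = 121.275

121.275


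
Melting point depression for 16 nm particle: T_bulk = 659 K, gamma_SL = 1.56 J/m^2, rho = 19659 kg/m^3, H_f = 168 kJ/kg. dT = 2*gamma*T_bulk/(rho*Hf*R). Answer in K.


Radius R = 16/2 = 8 nm = 8e-09 m
Convert H_f = 168 kJ/kg = 168000 J/kg
dT = 2 * gamma_SL * T_bulk / (rho * H_f * R)
dT = 2 * 1.56 * 659 / (19659 * 168000 * 8e-09)
dT = 77.8 K

77.8


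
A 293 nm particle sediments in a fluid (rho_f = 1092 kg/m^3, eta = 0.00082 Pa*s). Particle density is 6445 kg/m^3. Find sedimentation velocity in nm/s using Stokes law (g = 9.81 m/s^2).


Radius R = 293/2 nm = 1.465e-07 m
Density difference = 6445 - 1092 = 5353 kg/m^3
v = 2 * R^2 * (rho_p - rho_f) * g / (9 * eta)
v = 2 * (1.465e-07)^2 * 5353 * 9.81 / (9 * 0.00082)
v = 3.05432e-07 m/s = 305.4324 nm/s

305.4324


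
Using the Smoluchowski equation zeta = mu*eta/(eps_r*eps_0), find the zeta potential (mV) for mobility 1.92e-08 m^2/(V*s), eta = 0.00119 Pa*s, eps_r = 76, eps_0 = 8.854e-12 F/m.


Smoluchowski equation: zeta = mu * eta / (eps_r * eps_0)
zeta = 1.92e-08 * 0.00119 / (76 * 8.854e-12)
zeta = 0.033954 V = 33.95 mV

33.95


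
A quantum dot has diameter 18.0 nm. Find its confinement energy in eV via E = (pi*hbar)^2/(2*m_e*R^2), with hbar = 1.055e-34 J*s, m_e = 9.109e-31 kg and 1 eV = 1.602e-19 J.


Radius R = 18.0/2 = 9 nm = 9e-09 m
E = (pi * 1.055e-34)^2 / (2 * 9.109e-31 * (9e-09)^2)
E(J) = 7.44422e-22
E = E(J) / 1.602e-19 = 0.0046 eV

0.0046


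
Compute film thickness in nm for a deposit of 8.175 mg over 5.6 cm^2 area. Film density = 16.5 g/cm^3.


Convert: m = 8.175 mg = 8.1750e-06 kg, A = 5.6 cm^2 = 5.6000e-04 m^2, rho = 16.5 g/cm^3 = 16500 kg/m^3
t = m / (A * rho)
t = 8.1750e-06 / (5.6000e-04 * 16500)
t = 8.8474e-07 m = 884.7 nm

884.7


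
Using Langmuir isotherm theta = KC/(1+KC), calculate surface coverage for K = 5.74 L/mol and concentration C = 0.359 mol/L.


Langmuir isotherm: theta = K*C / (1 + K*C)
K*C = 5.74 * 0.359 = 2.06066
theta = 2.06066 / (1 + 2.06066) = 2.06066 / 3.06066
theta = 0.6733

0.6733


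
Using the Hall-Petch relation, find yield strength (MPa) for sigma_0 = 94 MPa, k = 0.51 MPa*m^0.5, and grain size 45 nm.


d = 45 nm = 4.5e-08 m
sqrt(d) = 0.000212132
Hall-Petch contribution = k / sqrt(d) = 0.51 / 0.000212132 = 2404.2 MPa
sigma = sigma_0 + k/sqrt(d) = 94 + 2404.2 = 2498.2 MPa

2498.2


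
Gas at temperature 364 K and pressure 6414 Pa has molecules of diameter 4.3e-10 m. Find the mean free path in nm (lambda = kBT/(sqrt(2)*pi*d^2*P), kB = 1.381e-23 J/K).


Mean free path: lambda = kB*T / (sqrt(2) * pi * d^2 * P)
lambda = 1.381e-23 * 364 / (sqrt(2) * pi * (4.3e-10)^2 * 6414)
lambda = 9.54035e-07 m
lambda = 954.04 nm

954.04


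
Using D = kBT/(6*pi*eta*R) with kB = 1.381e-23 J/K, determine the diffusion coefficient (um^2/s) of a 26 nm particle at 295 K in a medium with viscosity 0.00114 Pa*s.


Radius R = 26/2 = 13 nm = 1.3e-08 m
D = kB*T / (6*pi*eta*R)
D = 1.381e-23 * 295 / (6 * pi * 0.00114 * 1.3e-08)
D = 1.45837e-11 m^2/s = 14.584 um^2/s

14.584


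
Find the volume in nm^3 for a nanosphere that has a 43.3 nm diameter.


Radius r = 43.3/2 = 21.65 nm
Volume V = (4/3) * pi * r^3
V = (4/3) * pi * (21.65)^3
V = 42507.18 nm^3

42507.18


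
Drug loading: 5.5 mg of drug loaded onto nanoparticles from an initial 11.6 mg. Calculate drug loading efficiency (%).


Drug loading efficiency = (drug loaded / drug initial) * 100
DLE = 5.5 / 11.6 * 100
DLE = 0.4741 * 100
DLE = 47.41%

47.41


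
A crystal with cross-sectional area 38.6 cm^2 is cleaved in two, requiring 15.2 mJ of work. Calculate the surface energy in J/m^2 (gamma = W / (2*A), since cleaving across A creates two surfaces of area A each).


Convert: A = 38.6 cm^2 = 0.00386 m^2, W = 15.2 mJ = 0.0152 J
Cleaving exposes two faces of area A, so total new surface = 2*A and gamma = W / (2*A)
gamma = 0.0152 / (2 * 0.00386)
gamma = 1.969 J/m^2

1.969


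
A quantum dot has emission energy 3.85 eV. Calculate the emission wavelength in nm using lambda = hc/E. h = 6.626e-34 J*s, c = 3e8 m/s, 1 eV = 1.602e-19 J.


Convert energy: E = 3.85 eV = 3.85 * 1.602e-19 = 6.1677e-19 J
lambda = h*c / E = 6.626e-34 * 3e8 / 6.1677e-19
lambda = 3.22292e-07 m = 322.3 nm

322.3


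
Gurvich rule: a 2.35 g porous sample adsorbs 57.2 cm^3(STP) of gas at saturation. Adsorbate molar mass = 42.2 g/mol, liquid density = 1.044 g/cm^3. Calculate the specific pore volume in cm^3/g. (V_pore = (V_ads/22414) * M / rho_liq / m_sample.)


Moles adsorbed n = V_ads / 22414 = 57.2 / 22414 = 2.551976e-03 mol
Liquid volume V_liq = n * M / rho_liq = 2.551976e-03 * 42.2 / 1.044 = 0.10315 cm^3
Specific pore volume V_pore = V_liq / m_sample = 0.10315 / 2.35
V_pore = 0.0439 cm^3/g

0.0439


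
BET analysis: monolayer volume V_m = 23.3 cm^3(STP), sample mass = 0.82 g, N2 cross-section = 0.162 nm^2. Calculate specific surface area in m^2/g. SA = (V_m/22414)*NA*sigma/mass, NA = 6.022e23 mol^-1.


Number of moles in monolayer = V_m / 22414 = 23.3 / 22414 = 0.00103953
Number of molecules = moles * NA = 0.00103953 * 6.022e23
SA = molecules * sigma / mass
SA = (23.3 / 22414) * 6.022e23 * 0.162e-18 / 0.82
SA = 123.7 m^2/g

123.7


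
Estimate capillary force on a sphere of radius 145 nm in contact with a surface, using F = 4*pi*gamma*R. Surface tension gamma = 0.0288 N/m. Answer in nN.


Convert radius: R = 145 nm = 1.45e-07 m
F = 4 * pi * gamma * R
F = 4 * pi * 0.0288 * 1.45e-07
F = 5.24772e-08 N = 52.4772 nN

52.4772


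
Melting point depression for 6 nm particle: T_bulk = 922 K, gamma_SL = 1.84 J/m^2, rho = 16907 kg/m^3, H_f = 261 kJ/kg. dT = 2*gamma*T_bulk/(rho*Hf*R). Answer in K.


Radius R = 6/2 = 3 nm = 3e-09 m
Convert H_f = 261 kJ/kg = 261000 J/kg
dT = 2 * gamma_SL * T_bulk / (rho * H_f * R)
dT = 2 * 1.84 * 922 / (16907 * 261000 * 3e-09)
dT = 256.3 K

256.3


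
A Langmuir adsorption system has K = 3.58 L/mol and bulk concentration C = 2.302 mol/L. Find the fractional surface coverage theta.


Langmuir isotherm: theta = K*C / (1 + K*C)
K*C = 3.58 * 2.302 = 8.24116
theta = 8.24116 / (1 + 8.24116) = 8.24116 / 9.24116
theta = 0.8918

0.8918


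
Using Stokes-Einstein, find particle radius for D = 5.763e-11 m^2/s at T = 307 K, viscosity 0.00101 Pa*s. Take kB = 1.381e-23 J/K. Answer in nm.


Stokes-Einstein: R = kB*T / (6*pi*eta*D)
R = 1.381e-23 * 307 / (6 * pi * 0.00101 * 5.763e-11)
R = 3.86421e-09 m = 3.86 nm

3.86


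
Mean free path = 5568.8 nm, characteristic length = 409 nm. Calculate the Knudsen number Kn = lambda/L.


Knudsen number Kn = lambda / L
Kn = 5568.8 / 409
Kn = 13.6156

13.6156


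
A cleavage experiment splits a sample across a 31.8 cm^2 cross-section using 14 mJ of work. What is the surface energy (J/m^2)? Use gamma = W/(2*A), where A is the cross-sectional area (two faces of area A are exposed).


Convert: A = 31.8 cm^2 = 0.00318 m^2, W = 14 mJ = 0.014 J
Cleaving exposes two faces of area A, so total new surface = 2*A and gamma = W / (2*A)
gamma = 0.014 / (2 * 0.00318)
gamma = 2.201 J/m^2

2.201


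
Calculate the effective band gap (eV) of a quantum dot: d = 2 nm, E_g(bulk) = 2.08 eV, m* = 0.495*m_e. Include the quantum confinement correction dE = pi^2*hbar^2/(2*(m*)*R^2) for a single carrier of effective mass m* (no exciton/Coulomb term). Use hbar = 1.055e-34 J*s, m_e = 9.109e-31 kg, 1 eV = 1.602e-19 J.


Radius R = 2/2 nm = 1e-09 m
Confinement energy dE = pi^2 * hbar^2 / (2 * m_eff * m_e * R^2)
dE = pi^2 * (1.055e-34)^2 / (2 * 0.495 * 9.109e-31 * (1e-09)^2) J, divided by 1.602e-19 J/eV
dE = 0.7604 eV
Total band gap = E_g(bulk) + dE = 2.08 + 0.7604 = 2.8404 eV

2.8404


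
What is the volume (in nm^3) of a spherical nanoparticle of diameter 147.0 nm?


Radius r = 147.0/2 = 73.5 nm
Volume V = (4/3) * pi * r^3
V = (4/3) * pi * (73.5)^3
V = 1663223.55 nm^3

1663223.55


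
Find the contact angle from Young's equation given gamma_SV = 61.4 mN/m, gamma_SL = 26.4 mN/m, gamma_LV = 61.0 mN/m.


cos(theta) = (gamma_SV - gamma_SL) / gamma_LV
cos(theta) = (61.4 - 26.4) / 61.0
cos(theta) = 0.57377
theta = arccos(0.57377) = 54.99 degrees

54.99


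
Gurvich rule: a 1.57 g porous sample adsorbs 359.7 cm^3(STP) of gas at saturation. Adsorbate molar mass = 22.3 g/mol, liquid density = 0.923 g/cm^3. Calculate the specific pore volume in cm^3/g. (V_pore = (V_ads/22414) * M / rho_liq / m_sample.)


Moles adsorbed n = V_ads / 22414 = 359.7 / 22414 = 1.604801e-02 mol
Liquid volume V_liq = n * M / rho_liq = 1.604801e-02 * 22.3 / 0.923 = 0.38773 cm^3
Specific pore volume V_pore = V_liq / m_sample = 0.38773 / 1.57
V_pore = 0.247 cm^3/g

0.247


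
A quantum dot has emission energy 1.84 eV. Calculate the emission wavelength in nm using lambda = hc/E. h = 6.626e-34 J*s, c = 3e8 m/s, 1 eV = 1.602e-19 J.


Convert energy: E = 1.84 eV = 1.84 * 1.602e-19 = 2.94768e-19 J
lambda = h*c / E = 6.626e-34 * 3e8 / 2.94768e-19
lambda = 6.74361e-07 m = 674.4 nm

674.4


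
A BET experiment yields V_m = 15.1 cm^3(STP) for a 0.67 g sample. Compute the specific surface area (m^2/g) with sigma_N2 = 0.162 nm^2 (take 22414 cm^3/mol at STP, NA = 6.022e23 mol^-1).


Number of moles in monolayer = V_m / 22414 = 15.1 / 22414 = 0.00067369
Number of molecules = moles * NA = 0.00067369 * 6.022e23
SA = molecules * sigma / mass
SA = (15.1 / 22414) * 6.022e23 * 0.162e-18 / 0.67
SA = 98.1 m^2/g

98.1


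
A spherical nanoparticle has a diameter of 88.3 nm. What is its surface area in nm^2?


Radius r = 88.3/2 = 44.15 nm
Surface area SA = 4 * pi * r^2
SA = 4 * pi * (44.15)^2
SA = 24494.65 nm^2

24494.65


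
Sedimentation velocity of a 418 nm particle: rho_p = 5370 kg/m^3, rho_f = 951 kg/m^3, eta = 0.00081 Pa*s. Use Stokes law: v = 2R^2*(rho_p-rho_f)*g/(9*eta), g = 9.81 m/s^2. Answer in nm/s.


Radius R = 418/2 nm = 2.09e-07 m
Density difference = 5370 - 951 = 4419 kg/m^3
v = 2 * R^2 * (rho_p - rho_f) * g / (9 * eta)
v = 2 * (2.09e-07)^2 * 4419 * 9.81 / (9 * 0.00081)
v = 5.19503e-07 m/s = 519.503 nm/s

519.503


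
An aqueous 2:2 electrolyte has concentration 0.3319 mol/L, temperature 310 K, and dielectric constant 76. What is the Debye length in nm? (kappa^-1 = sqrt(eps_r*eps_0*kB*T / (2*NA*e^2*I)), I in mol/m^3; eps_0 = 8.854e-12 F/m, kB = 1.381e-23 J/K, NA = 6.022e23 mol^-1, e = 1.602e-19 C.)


Ionic strength I = 0.3319 * 2^2 * 1000 = 1327.6 mol/m^3
kappa^-1 = sqrt(76 * 8.854e-12 * 1.381e-23 * 310 / (2 * 6.022e23 * (1.602e-19)^2 * 1327.6))
kappa^-1 = 0.265 nm

0.265


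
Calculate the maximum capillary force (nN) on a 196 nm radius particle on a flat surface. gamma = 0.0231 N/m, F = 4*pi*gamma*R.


Convert radius: R = 196 nm = 1.96e-07 m
F = 4 * pi * gamma * R
F = 4 * pi * 0.0231 * 1.96e-07
F = 5.68955e-08 N = 56.8955 nN

56.8955


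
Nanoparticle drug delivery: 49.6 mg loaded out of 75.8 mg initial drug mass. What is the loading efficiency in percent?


Drug loading efficiency = (drug loaded / drug initial) * 100
DLE = 49.6 / 75.8 * 100
DLE = 0.6544 * 100
DLE = 65.44%

65.44


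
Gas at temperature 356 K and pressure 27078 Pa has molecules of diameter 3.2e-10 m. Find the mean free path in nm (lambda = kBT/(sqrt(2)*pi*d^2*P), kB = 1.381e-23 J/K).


Mean free path: lambda = kB*T / (sqrt(2) * pi * d^2 * P)
lambda = 1.381e-23 * 356 / (sqrt(2) * pi * (3.2e-10)^2 * 27078)
lambda = 3.99082e-07 m
lambda = 399.08 nm

399.08


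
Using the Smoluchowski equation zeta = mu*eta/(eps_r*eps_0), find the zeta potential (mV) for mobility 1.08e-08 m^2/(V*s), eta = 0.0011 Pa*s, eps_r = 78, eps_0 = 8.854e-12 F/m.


Smoluchowski equation: zeta = mu * eta / (eps_r * eps_0)
zeta = 1.08e-08 * 0.0011 / (78 * 8.854e-12)
zeta = 0.017202 V = 17.2 mV

17.2


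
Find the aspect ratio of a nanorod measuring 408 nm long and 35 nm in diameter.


Aspect ratio AR = length / diameter
AR = 408 / 35
AR = 11.66

11.66


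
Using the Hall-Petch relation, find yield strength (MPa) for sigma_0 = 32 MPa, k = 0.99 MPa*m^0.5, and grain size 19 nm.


d = 19 nm = 1.9e-08 m
sqrt(d) = 0.0001378405
Hall-Petch contribution = k / sqrt(d) = 0.99 / 0.0001378405 = 7182.2 MPa
sigma = sigma_0 + k/sqrt(d) = 32 + 7182.2 = 7214.2 MPa

7214.2


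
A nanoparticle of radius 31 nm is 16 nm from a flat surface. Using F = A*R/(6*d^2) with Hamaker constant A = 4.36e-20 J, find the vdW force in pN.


Convert to SI: R = 31 nm = 3.1e-08 m, d = 16 nm = 1.6e-08 m
F = A * R / (6 * d^2)
F = 4.36e-20 * 3.1e-08 / (6 * (1.6e-08)^2)
F = 8.79948e-13 N = 0.88 pN

0.88


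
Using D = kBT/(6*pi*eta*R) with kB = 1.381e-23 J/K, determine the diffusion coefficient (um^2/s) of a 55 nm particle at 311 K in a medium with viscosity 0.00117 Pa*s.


Radius R = 55/2 = 27.5 nm = 2.75e-08 m
D = kB*T / (6*pi*eta*R)
D = 1.381e-23 * 311 / (6 * pi * 0.00117 * 2.75e-08)
D = 7.08165e-12 m^2/s = 7.082 um^2/s

7.082


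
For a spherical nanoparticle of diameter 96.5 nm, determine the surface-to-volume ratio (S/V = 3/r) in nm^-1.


Radius r = 96.5/2 = 48.25 nm
S/V = 3 / r = 3 / 48.25
S/V = 0.0622 nm^-1

0.0622


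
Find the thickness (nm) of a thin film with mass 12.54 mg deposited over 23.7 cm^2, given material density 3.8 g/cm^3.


Convert: m = 12.54 mg = 1.2540e-05 kg, A = 23.7 cm^2 = 2.3700e-03 m^2, rho = 3.8 g/cm^3 = 3800 kg/m^3
t = m / (A * rho)
t = 1.2540e-05 / (2.3700e-03 * 3800)
t = 1.3924e-06 m = 1392.4 nm

1392.4


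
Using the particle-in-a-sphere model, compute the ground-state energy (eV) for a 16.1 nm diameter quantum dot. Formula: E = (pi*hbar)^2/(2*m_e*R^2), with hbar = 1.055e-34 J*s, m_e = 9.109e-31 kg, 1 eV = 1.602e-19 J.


Radius R = 16.1/2 = 8.05 nm = 8.05e-09 m
E = (pi * 1.055e-34)^2 / (2 * 9.109e-31 * (8.05e-09)^2)
E(J) = 9.30491e-22
E = E(J) / 1.602e-19 = 0.0058 eV

0.0058


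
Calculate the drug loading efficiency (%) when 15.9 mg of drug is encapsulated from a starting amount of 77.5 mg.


Drug loading efficiency = (drug loaded / drug initial) * 100
DLE = 15.9 / 77.5 * 100
DLE = 0.2052 * 100
DLE = 20.52%

20.52


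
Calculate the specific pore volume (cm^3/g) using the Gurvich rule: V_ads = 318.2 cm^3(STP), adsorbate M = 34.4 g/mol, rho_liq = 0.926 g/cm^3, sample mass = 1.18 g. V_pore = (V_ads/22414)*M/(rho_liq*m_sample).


Moles adsorbed n = V_ads / 22414 = 318.2 / 22414 = 1.419648e-02 mol
Liquid volume V_liq = n * M / rho_liq = 1.419648e-02 * 34.4 / 0.926 = 0.52739 cm^3
Specific pore volume V_pore = V_liq / m_sample = 0.52739 / 1.18
V_pore = 0.4469 cm^3/g

0.4469


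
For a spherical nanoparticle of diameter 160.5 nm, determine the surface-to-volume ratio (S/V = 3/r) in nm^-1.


Radius r = 160.5/2 = 80.25 nm
S/V = 3 / r = 3 / 80.25
S/V = 0.0374 nm^-1

0.0374


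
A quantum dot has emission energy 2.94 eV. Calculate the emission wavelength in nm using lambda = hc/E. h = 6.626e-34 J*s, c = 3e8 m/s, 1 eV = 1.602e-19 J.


Convert energy: E = 2.94 eV = 2.94 * 1.602e-19 = 4.70988e-19 J
lambda = h*c / E = 6.626e-34 * 3e8 / 4.70988e-19
lambda = 4.22049e-07 m = 422.0 nm

422.0


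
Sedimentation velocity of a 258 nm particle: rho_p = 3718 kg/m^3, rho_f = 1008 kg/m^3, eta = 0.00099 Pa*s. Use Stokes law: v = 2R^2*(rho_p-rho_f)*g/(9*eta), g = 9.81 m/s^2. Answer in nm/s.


Radius R = 258/2 nm = 1.29e-07 m
Density difference = 3718 - 1008 = 2710 kg/m^3
v = 2 * R^2 * (rho_p - rho_f) * g / (9 * eta)
v = 2 * (1.29e-07)^2 * 2710 * 9.81 / (9 * 0.00099)
v = 9.93047e-08 m/s = 99.3047 nm/s

99.3047


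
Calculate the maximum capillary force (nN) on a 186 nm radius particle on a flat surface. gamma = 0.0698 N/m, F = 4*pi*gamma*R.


Convert radius: R = 186 nm = 1.86e-07 m
F = 4 * pi * gamma * R
F = 4 * pi * 0.0698 * 1.86e-07
F = 1.63147e-07 N = 163.1467 nN

163.1467


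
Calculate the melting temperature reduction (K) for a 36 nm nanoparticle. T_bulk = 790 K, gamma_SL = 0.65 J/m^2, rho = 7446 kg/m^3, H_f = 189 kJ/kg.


Radius R = 36/2 = 18 nm = 1.8e-08 m
Convert H_f = 189 kJ/kg = 189000 J/kg
dT = 2 * gamma_SL * T_bulk / (rho * H_f * R)
dT = 2 * 0.65 * 790 / (7446 * 189000 * 1.8e-08)
dT = 40.5 K

40.5


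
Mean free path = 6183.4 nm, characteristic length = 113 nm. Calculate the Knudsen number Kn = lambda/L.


Knudsen number Kn = lambda / L
Kn = 6183.4 / 113
Kn = 54.7204

54.7204
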